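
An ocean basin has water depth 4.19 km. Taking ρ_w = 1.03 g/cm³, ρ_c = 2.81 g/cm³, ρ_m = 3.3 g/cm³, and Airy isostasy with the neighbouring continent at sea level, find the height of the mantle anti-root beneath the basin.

15.2 km

Balancing pressure at the compensation depth: replacing crust with seawater at the top is compensated by replacing crust with mantle at the base: d (ρ_c − ρ_w) = a (ρ_m − ρ_c).
a = d (ρ_c − ρ_w)/(ρ_m − ρ_c) = 4.19 km × 1.78/0.49 = 15.2 km.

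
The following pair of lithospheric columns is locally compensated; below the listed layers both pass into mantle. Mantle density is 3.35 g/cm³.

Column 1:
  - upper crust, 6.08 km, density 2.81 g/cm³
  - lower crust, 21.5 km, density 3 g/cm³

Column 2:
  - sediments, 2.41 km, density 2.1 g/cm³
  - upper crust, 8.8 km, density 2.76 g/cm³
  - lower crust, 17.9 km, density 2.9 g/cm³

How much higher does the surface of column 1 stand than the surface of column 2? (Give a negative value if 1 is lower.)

For any compensation level in the mantle, the mantle terms cancel and isostasy reduces to e = (Σt_1 − Σt_2) − (Σ(ρt)_1 − Σ(ρt)_2) / ρ_m.
Σt_1 = 27.58 km; Σt_2 = 29.11 km; Σ(ρt)_1 = 81.5848; Σ(ρt)_2 = 81.259 (in km·g/cm³).
e = (27.58 − 29.11) − (81.5848 − 81.259) / 3.35 = −1.63 km.

−1.63 km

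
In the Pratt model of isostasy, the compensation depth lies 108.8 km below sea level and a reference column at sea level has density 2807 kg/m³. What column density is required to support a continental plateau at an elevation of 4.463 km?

2700 kg/m³

Pratt balance: ρ_ref D = ρ (D + h).
ρ = ρ_ref D/(D + h) = 2807 × 108.8 km/(108.8 km + 4.463 km) = 2700 kg/m³.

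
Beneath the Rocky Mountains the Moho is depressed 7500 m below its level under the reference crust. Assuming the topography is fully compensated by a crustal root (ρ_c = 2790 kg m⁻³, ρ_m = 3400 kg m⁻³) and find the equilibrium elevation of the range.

For local isostatic compensation: ρ_c h = (ρ_m − ρ_c) r.
h = r (ρ_m − ρ_c) / ρ_c = 7500 m × (3400 − 2790) / 2790 = 1640 m.

1640 m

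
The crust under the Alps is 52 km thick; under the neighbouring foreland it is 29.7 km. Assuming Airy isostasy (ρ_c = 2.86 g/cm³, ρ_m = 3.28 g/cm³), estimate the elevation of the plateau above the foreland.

Excess crust Δ = 52 km − 29.7 km = 22.3 km, split between elevation h and root r with h + r = Δ.
Airy balance ρ_c h = (ρ_m − ρ_c) r gives r = h ρ_c/(ρ_m − ρ_c), so h (1 + ρ_c/(ρ_m − ρ_c)) = Δ, i.e. h = Δ (ρ_m − ρ_c)/ρ_m.
h = 22.3 km × 0.42/3.28 = 2.86 km.

2.86 km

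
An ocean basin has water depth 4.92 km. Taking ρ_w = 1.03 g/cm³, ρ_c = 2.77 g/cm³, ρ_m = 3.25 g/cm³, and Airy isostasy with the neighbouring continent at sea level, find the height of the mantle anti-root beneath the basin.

17.8 km

Balancing pressure at the compensation depth: replacing crust with seawater at the top is compensated by replacing crust with mantle at the base: d (ρ_c − ρ_w) = a (ρ_m − ρ_c).
a = d (ρ_c − ρ_w)/(ρ_m − ρ_c) = 4.92 km × 1.74/0.48 = 17.8 km.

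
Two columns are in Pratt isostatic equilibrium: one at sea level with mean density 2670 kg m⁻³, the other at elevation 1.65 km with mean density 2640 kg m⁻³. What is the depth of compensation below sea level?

145 km

ρ_ref D = ρ (D + h) → D (ρ_ref − ρ) = ρ h.
D = ρ h/(ρ_ref − ρ) = 2640 × 1.65 km/(2670 − 2640) = 145 km.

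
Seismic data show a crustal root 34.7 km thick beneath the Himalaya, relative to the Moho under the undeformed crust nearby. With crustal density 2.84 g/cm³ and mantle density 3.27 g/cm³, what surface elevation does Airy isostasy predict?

Isostatic balance requires: ρ_c h = (ρ_m − ρ_c) r.
h = r (ρ_m − ρ_c) / ρ_c = 34.7 km × (3.27 − 2.84) / 2.84 = 5.25 km.

5.25 km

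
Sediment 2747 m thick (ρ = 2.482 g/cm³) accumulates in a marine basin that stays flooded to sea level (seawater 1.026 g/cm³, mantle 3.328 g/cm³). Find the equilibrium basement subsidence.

Submarine loading: the sediment displaces seawater, and the subsidence is in turn flooded, so s (ρ_m − ρ_w) = t (ρ_sed − ρ_w).
s = 2747 m × (2.482 − 1.026) / (3.328 − 1.026) = 1740 m.

1740 m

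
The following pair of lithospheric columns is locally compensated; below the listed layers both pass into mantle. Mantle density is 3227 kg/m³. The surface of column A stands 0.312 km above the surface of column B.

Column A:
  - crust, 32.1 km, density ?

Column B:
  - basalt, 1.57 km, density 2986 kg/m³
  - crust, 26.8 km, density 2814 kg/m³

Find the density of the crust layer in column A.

Take the compensation level at the base of the deeper column (depth z_c below the surface of column A) and equate Σ ρ_i t_i down to z_c; mantle fills any gap and the z_c terms cancel.
Column A: 32.1×ρ + (z_c − 32.1)×3227
Column B: 0.312×0 + 1.57×2986 + 26.8×2814 + (z_c − 0.312 − 28.37)×3227
The z_c×3227 term appears on both sides and cancels. Collect the known terms of each column as K = Σ(ρt)_known − 3227 × (depth of known layers): K_A = 0 − 3227×32.1 = −103586.7; K_B = 80103.22 − 3227×(0.312 + 28.37) = −12453.594.
Balance: K_A + 32.1×ρ = K_B, so ρ = (K_B − K_A)/32.1 = 91133.1/32.1 = 2840 kg/m³.

2840 kg/m³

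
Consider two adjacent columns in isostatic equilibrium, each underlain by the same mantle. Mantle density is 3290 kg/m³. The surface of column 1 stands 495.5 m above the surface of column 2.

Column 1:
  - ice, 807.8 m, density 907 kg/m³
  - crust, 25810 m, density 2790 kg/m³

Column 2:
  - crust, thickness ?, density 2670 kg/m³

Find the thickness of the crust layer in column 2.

21300 m

Take the compensation level at the base of the deeper column (depth z_c below the surface of column 1) and equate Σ ρ_i t_i down to z_c; mantle fills any gap and the z_c terms cancel.
Column 1: 807.8×907 + 25810×2790 + (z_c − 26617.8)×3290
Column 2: 495.5×0 + x×2670 + (z_c − 495.5 − 0 − x)×3290
The z_c×3290 term appears on both sides and cancels. Collect the known terms of each column as K = Σ(ρt)_known − 3290 × (depth of known layers): K_1 = 72742574.6 − 3290×26617.8 = −14829987.4; K_2 = 0 − 3290×(495.5 + 0) = −1630195.
Balance: K_1 = K_2 − x×(3290 − 2670), so x = (K_2 − K_1)/(3290 − 2670) = 13199800/620 = 21300 m.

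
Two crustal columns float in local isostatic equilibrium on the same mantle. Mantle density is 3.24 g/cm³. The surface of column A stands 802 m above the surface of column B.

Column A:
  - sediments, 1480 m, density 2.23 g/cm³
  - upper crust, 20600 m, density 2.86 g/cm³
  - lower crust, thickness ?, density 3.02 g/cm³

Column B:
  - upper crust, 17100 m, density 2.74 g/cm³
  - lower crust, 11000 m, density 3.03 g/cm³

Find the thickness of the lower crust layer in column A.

Take the compensation level at the base of the deeper column (depth z_c below the surface of column A) and equate Σ ρ_i t_i down to z_c; mantle fills any gap and the z_c terms cancel.
Column A: 1480×2.23 + 20600×2.86 + x×3.02 + (z_c − 22080 − x)×3.24
Column B: 802×0 + 17100×2.74 + 11000×3.03 + (z_c − 802 − 28100)×3.24
The z_c×3.24 term appears on both sides and cancels. Collect the known terms of each column as K = Σ(ρt)_known − 3.24 × (depth of known layers): K_A = 62216.4 − 3.24×22080 = −9322.8; K_B = 80184 − 3.24×(802 + 28100) = −13458.48.
Balance: K_A − x×(3.24 − 3.02) = K_B, so x = (K_A − K_B)/(3.24 − 3.02) = 4135.68/0.22 = 18800 m.

18800 m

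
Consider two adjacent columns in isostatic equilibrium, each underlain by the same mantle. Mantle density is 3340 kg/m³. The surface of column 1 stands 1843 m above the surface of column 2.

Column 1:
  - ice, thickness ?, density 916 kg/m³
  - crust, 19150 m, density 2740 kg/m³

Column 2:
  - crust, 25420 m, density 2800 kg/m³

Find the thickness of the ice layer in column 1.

3460 m

Take the compensation level at the base of the deeper column (depth z_c below the surface of column 1) and equate Σ ρ_i t_i down to z_c; mantle fills any gap and the z_c terms cancel.
Column 1: x×916 + 19150×2740 + (z_c − 19150 − x)×3340
Column 2: 1843×0 + 25420×2800 + (z_c − 1843 − 25420)×3340
The z_c×3340 term appears on both sides and cancels. Collect the known terms of each column as K = Σ(ρt)_known − 3340 × (depth of known layers): K_1 = 52471000 − 3340×19150 = −11490000; K_2 = 71176000 − 3340×(1843 + 25420) = −19882420.
Balance: K_1 − x×(3340 − 916) = K_2, so x = (K_1 − K_2)/(3340 − 916) = 8392420/2424 = 3460 m.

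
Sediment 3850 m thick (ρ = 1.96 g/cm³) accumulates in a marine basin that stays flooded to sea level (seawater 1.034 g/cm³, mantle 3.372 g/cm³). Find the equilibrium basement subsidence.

1520 m

Submarine loading: the sediment displaces seawater, and the subsidence is in turn flooded, so s (ρ_m − ρ_w) = t (ρ_sed − ρ_w).
s = 3850 m × (1.96 − 1.034) / (3.372 − 1.034) = 1520 m.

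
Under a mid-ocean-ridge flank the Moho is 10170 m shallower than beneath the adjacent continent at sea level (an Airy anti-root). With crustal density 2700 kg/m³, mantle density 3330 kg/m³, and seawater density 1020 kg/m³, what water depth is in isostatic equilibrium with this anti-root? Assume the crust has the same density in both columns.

Replacing a thickness d of crust by seawater at the top must be balanced by replacing crust with mantle at the base: d (ρ_c − ρ_w) = a (ρ_m − ρ_c).
d = a (ρ_m − ρ_c)/(ρ_c − ρ_w) = 10170 m × 630/1680 = 3810 m.

3810 m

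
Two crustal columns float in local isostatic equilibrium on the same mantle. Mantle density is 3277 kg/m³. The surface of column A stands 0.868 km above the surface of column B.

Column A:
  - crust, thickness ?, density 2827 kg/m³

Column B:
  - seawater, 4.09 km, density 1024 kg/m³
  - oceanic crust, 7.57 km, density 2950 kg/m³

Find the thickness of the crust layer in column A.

32.3 km

Take the compensation level at the base of the deeper column (depth z_c below the surface of column A) and equate Σ ρ_i t_i down to z_c; mantle fills any gap and the z_c terms cancel.
Column A: x×2827 + (z_c − 0 − x)×3277
Column B: 0.868×0 + 4.09×1024 + 7.57×2950 + (z_c − 0.868 − 11.66)×3277
The z_c×3277 term appears on both sides and cancels. Collect the known terms of each column as K = Σ(ρt)_known − 3277 × (depth of known layers): K_A = 0 − 3277×0 = 0; K_B = 26519.66 − 3277×(0.868 + 11.66) = −14534.596.
Balance: K_A − x×(3277 − 2827) = K_B, so x = (K_A − K_B)/(3277 − 2827) = 14534.6/450 = 32.3 km.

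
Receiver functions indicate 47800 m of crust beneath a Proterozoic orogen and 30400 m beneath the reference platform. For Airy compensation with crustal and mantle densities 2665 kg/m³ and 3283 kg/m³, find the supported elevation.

3280 m

Excess crust Δ = 47800 m − 30400 m = 17400 m, split between elevation h and root r with h + r = Δ.
Airy balance ρ_c h = (ρ_m − ρ_c) r gives r = h ρ_c/(ρ_m − ρ_c), so h (1 + ρ_c/(ρ_m − ρ_c)) = Δ, i.e. h = Δ (ρ_m − ρ_c)/ρ_m.
h = 17400 m × 618/3283 = 3280 m.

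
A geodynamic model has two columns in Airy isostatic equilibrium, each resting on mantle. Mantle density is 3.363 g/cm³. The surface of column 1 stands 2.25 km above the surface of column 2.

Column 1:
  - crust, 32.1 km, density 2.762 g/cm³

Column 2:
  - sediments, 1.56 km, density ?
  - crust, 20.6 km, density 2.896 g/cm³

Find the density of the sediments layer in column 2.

2.01 g/cm³

Take the compensation level at the base of the deeper column (depth z_c below the surface of column 1) and equate Σ ρ_i t_i down to z_c; mantle fills any gap and the z_c terms cancel.
Column 1: 32.1×2.762 + (z_c − 32.1)×3.363
Column 2: 2.25×0 + 1.56×ρ + 20.6×2.896 + (z_c − 2.25 − 22.16)×3.363
The z_c×3.363 term appears on both sides and cancels. Collect the known terms of each column as K = Σ(ρt)_known − 3.363 × (depth of known layers): K_1 = 88.6602 − 3.363×32.1 = −19.2921; K_2 = 59.6576 − 3.363×(2.25 + 22.16) = −22.43323.
Balance: K_1 = K_2 + 1.56×ρ, so ρ = (K_1 − K_2)/1.56 = 3.14113/1.56 = 2.01 g/cm³.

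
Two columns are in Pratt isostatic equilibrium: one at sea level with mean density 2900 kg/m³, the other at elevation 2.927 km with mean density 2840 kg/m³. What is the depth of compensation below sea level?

139 km

ρ_ref D = ρ (D + h) → D (ρ_ref − ρ) = ρ h.
D = ρ h/(ρ_ref − ρ) = 2840 × 2.927 km/(2900 − 2840) = 139 km.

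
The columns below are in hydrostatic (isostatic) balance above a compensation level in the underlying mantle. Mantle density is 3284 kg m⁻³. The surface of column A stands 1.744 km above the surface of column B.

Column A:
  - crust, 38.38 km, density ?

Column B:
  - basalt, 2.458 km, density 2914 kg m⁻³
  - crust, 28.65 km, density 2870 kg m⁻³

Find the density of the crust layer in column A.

2800 kg m⁻³

Take the compensation level at the base of the deeper column (depth z_c below the surface of column A) and equate Σ ρ_i t_i down to z_c; mantle fills any gap and the z_c terms cancel.
Column A: 38.38×ρ + (z_c − 38.38)×3284
Column B: 1.744×0 + 2.458×2914 + 28.65×2870 + (z_c − 1.744 − 31.108)×3284
The z_c×3284 term appears on both sides and cancels. Collect the known terms of each column as K = Σ(ρt)_known − 3284 × (depth of known layers): K_A = 0 − 3284×38.38 = −126039.92; K_B = 89388.112 − 3284×(1.744 + 31.108) = −18497.856.
Balance: K_A + 38.38×ρ = K_B, so ρ = (K_B − K_A)/38.38 = 107542/38.38 = 2800 kg m⁻³.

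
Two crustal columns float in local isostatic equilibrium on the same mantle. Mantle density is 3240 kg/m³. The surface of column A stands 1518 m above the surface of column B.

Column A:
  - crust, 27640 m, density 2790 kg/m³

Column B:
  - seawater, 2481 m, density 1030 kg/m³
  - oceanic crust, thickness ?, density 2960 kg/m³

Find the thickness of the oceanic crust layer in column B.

7270 m

Take the compensation level at the base of the deeper column (depth z_c below the surface of column A) and equate Σ ρ_i t_i down to z_c; mantle fills any gap and the z_c terms cancel.
Column A: 27640×2790 + (z_c − 27640)×3240
Column B: 1518×0 + 2481×1030 + x×2960 + (z_c − 1518 − 2481 − x)×3240
The z_c×3240 term appears on both sides and cancels. Collect the known terms of each column as K = Σ(ρt)_known − 3240 × (depth of known layers): K_A = 77115600 − 3240×27640 = −12438000; K_B = 2555430 − 3240×(1518 + 2481) = −10401330.
Balance: K_A = K_B − x×(3240 − 2960), so x = (K_B − K_A)/(3240 − 2960) = 2036670/280 = 7270 m.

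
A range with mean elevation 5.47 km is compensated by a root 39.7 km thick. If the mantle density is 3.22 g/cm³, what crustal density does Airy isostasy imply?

2.83 g/cm³

ρ_c h = (ρ_m − ρ_c) r → ρ_c (h + r) = ρ_m r → ρ_c = ρ_m r / (h + r).
ρ_c = 3.22 × 39.7 km / (5.47 km + 39.7 km) = 2.83 g/cm³.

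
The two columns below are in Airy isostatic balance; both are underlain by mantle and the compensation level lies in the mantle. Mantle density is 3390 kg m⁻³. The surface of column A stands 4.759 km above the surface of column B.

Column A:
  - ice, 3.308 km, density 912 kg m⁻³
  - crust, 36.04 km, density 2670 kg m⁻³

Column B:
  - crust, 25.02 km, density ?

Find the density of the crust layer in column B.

2670 kg m⁻³

Take the compensation level at the base of the deeper column (depth z_c below the surface of column A) and equate Σ ρ_i t_i down to z_c; mantle fills any gap and the z_c terms cancel.
Column A: 3.308×912 + 36.04×2670 + (z_c − 39.348)×3390
Column B: 4.759×0 + 25.02×ρ + (z_c − 4.759 − 25.02)×3390
The z_c×3390 term appears on both sides and cancels. Collect the known terms of each column as K = Σ(ρt)_known − 3390 × (depth of known layers): K_A = 99243.696 − 3390×39.348 = −34146.024; K_B = 0 − 3390×(4.759 + 25.02) = −100950.81.
Balance: K_A = K_B + 25.02×ρ, so ρ = (K_A − K_B)/25.02 = 66804.8/25.02 = 2670 kg m⁻³.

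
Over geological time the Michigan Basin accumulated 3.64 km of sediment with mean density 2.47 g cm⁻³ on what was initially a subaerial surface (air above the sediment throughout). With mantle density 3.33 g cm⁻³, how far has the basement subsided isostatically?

Subaerial load: s = t ρ_sed / ρ_m = 3.64 km × 2.47/3.33 = 2.7 km.

2.7 km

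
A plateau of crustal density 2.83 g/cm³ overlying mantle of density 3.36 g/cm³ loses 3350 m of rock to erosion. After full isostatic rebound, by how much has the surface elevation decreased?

528 m

Rebound u = e ρ_c/ρ_m = 3350 m × 2.83/3.36 = 2822 m.
Net surface drop = e − u = 3350 m − 2822 m = e (ρ_m − ρ_c)/ρ_m = 528 m.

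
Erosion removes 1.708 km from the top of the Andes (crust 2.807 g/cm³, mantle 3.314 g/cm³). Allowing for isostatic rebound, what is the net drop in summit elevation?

0.261 km

Rebound u = e ρ_c/ρ_m = 1.708 km × 2.807/3.314 = 1.447 km.
Net surface drop = e − u = 1.708 km − 1.447 km = e (ρ_m − ρ_c)/ρ_m = 0.261 km.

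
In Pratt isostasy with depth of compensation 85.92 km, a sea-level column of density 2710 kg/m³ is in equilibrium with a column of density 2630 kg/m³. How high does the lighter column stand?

2.61 km

ρ_ref D = ρ (D + h) → h = D (ρ_ref − ρ)/ρ.
h = 85.92 km × (2710 − 2630)/2630 = 2.61 km.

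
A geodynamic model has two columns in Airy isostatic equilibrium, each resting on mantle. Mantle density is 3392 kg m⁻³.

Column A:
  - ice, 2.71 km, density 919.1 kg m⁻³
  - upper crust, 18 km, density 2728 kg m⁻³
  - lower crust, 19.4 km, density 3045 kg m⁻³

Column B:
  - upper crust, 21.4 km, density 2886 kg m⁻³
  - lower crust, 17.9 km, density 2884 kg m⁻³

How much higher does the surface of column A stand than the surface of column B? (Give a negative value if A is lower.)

For any compensation level in the mantle, the mantle terms cancel and isostasy reduces to e = (Σt_A − Σt_B) − (Σ(ρt)_A − Σ(ρt)_B) / ρ_m.
Σt_A = 40.11 km; Σt_B = 39.3 km; Σ(ρt)_A = 110667.761; Σ(ρt)_B = 113384 (in km·kg m⁻³).
e = (40.11 − 39.3) − (110667.761 − 113384) / 3392 = 1.61 km.

1.61 km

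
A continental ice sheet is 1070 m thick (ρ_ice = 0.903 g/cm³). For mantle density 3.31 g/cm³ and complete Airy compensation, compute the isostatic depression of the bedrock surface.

By Archimedes' principle applied to the lithosphere: the ice load ρ_ice t is balanced by mantle displaced below, ρ_m s.
s = t ρ_ice / ρ_m = 1070 m × 0.903/3.31 = 292 m.

292 m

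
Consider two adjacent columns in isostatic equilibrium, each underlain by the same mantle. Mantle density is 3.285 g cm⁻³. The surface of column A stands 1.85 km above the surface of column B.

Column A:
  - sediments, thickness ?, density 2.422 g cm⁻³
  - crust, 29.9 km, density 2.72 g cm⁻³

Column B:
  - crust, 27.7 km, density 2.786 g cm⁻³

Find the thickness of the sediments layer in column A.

3.48 km

Take the compensation level at the base of the deeper column (depth z_c below the surface of column A) and equate Σ ρ_i t_i down to z_c; mantle fills any gap and the z_c terms cancel.
Column A: x×2.422 + 29.9×2.72 + (z_c − 29.9 − x)×3.285
Column B: 1.85×0 + 27.7×2.786 + (z_c − 1.85 − 27.7)×3.285
The z_c×3.285 term appears on both sides and cancels. Collect the known terms of each column as K = Σ(ρt)_known − 3.285 × (depth of known layers): K_A = 81.328 − 3.285×29.9 = −16.8935; K_B = 77.1722 − 3.285×(1.85 + 27.7) = −19.89955.
Balance: K_A − x×(3.285 − 2.422) = K_B, so x = (K_A − K_B)/(3.285 − 2.422) = 3.00605/0.863 = 3.48 km.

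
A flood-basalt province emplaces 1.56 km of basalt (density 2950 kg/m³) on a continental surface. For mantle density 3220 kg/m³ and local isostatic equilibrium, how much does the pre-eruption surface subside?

1.43 km

Subaerial loading: s = t ρ_load / ρ_m.
s = 1.56 km × 2950/3220 = 1.43 km.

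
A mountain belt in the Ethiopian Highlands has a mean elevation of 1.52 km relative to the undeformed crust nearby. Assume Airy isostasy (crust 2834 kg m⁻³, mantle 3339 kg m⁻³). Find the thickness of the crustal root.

8.53 km

Isostatic balance requires: the weight of the topography is balanced by the buoyancy of the root, ρ_c h = (ρ_m − ρ_c) r.
r = h · ρ_c / (ρ_m − ρ_c) = 1.52 km × 2834 / (3339 − 2834) = 8.53 km.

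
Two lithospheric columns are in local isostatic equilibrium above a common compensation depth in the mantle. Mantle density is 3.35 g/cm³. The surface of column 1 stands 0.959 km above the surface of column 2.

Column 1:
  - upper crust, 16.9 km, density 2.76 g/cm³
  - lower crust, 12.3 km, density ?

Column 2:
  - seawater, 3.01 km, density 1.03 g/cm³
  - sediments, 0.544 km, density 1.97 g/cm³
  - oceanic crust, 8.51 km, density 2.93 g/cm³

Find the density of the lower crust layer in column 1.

Take the compensation level at the base of the deeper column (depth z_c below the surface of column 1) and equate Σ ρ_i t_i down to z_c; mantle fills any gap and the z_c terms cancel.
Column 1: 16.9×2.76 + 12.3×ρ + (z_c − 29.2)×3.35
Column 2: 0.959×0 + 3.01×1.03 + 0.544×1.97 + 8.51×2.93 + (z_c − 0.959 − 12.064)×3.35
The z_c×3.35 term appears on both sides and cancels. Collect the known terms of each column as K = Σ(ρt)_known − 3.35 × (depth of known layers): K_1 = 46.644 − 3.35×29.2 = −51.176; K_2 = 29.10628 − 3.35×(0.959 + 12.064) = −14.52077.
Balance: K_1 + 12.3×ρ = K_2, so ρ = (K_2 − K_1)/12.3 = 36.6552/12.3 = 2.98 g/cm³.

2.98 g/cm³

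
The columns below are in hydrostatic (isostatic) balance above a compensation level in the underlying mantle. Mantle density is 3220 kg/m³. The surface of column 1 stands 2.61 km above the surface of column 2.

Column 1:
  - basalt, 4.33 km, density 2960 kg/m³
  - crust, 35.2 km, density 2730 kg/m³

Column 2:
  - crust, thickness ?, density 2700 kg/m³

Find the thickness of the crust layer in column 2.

Take the compensation level at the base of the deeper column (depth z_c below the surface of column 1) and equate Σ ρ_i t_i down to z_c; mantle fills any gap and the z_c terms cancel.
Column 1: 4.33×2960 + 35.2×2730 + (z_c − 39.53)×3220
Column 2: 2.61×0 + x×2700 + (z_c − 2.61 − 0 − x)×3220
The z_c×3220 term appears on both sides and cancels. Collect the known terms of each column as K = Σ(ρt)_known − 3220 × (depth of known layers): K_1 = 108912.8 − 3220×39.53 = −18373.8; K_2 = 0 − 3220×(2.61 + 0) = −8404.2.
Balance: K_1 = K_2 − x×(3220 − 2700), so x = (K_2 − K_1)/(3220 − 2700) = 9969.6/520 = 19.2 km.

19.2 km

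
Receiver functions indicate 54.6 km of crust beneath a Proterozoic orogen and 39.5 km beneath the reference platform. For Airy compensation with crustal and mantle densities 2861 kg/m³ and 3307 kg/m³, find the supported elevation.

2.04 km

Excess crust Δ = 54.6 km − 39.5 km = 15.1 km, split between elevation h and root r with h + r = Δ.
Airy balance ρ_c h = (ρ_m − ρ_c) r gives r = h ρ_c/(ρ_m − ρ_c), so h (1 + ρ_c/(ρ_m − ρ_c)) = Δ, i.e. h = Δ (ρ_m − ρ_c)/ρ_m.
h = 15.1 km × 446/3307 = 2.04 km.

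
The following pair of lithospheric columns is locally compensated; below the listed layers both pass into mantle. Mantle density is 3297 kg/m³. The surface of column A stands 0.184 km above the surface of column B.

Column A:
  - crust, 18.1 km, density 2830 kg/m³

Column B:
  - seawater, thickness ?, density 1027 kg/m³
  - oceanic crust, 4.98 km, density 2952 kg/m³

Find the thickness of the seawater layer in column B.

2.7 km

Take the compensation level at the base of the deeper column (depth z_c below the surface of column A) and equate Σ ρ_i t_i down to z_c; mantle fills any gap and the z_c terms cancel.
Column A: 18.1×2830 + (z_c − 18.1)×3297
Column B: 0.184×0 + x×1027 + 4.98×2952 + (z_c − 0.184 − 4.98 − x)×3297
The z_c×3297 term appears on both sides and cancels. Collect the known terms of each column as K = Σ(ρt)_known − 3297 × (depth of known layers): K_A = 51223 − 3297×18.1 = −8452.7; K_B = 14700.96 − 3297×(0.184 + 4.98) = −2324.748.
Balance: K_A = K_B − x×(3297 − 1027), so x = (K_B − K_A)/(3297 − 1027) = 6127.95/2270 = 2.7 km.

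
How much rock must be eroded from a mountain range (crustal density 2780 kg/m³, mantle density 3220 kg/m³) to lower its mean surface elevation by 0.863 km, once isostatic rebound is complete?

6.32 km

Net drop Δ = e − u = e − e ρ_c/ρ_m = e (ρ_m − ρ_c)/ρ_m.
e = Δ ρ_m/(ρ_m − ρ_c) = 0.863 km × 3220/440 = 6.32 km.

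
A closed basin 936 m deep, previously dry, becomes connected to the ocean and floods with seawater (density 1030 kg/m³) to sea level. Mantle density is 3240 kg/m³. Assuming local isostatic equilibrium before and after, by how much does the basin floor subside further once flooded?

After flooding the water column is d + s deep. Its weight must equal the weight of mantle displaced by the extra subsidence s: (d + s) ρ_w = s ρ_m.
s = d ρ_w / (ρ_m − ρ_w) = 936 m × 1030/(3240 − 1030) = 436 m.

436 m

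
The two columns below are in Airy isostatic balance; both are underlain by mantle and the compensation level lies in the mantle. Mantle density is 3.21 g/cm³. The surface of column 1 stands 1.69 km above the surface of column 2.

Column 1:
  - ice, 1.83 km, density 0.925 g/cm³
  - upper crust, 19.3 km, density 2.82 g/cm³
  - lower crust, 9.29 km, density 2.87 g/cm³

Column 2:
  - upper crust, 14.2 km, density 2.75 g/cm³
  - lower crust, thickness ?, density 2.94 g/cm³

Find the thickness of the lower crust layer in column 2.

10.8 km

Take the compensation level at the base of the deeper column (depth z_c below the surface of column 1) and equate Σ ρ_i t_i down to z_c; mantle fills any gap and the z_c terms cancel.
Column 1: 1.83×0.925 + 19.3×2.82 + 9.29×2.87 + (z_c − 30.42)×3.21
Column 2: 1.69×0 + 14.2×2.75 + x×2.94 + (z_c − 1.69 − 14.2 − x)×3.21
The z_c×3.21 term appears on both sides and cancels. Collect the known terms of each column as K = Σ(ρt)_known − 3.21 × (depth of known layers): K_1 = 82.78105 − 3.21×30.42 = −14.86715; K_2 = 39.05 − 3.21×(1.69 + 14.2) = −11.9569.
Balance: K_1 = K_2 − x×(3.21 − 2.94), so x = (K_2 − K_1)/(3.21 − 2.94) = 2.91025/0.27 = 10.8 km.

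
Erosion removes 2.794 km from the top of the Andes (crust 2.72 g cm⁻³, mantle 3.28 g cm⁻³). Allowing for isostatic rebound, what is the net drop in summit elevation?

0.477 km

Rebound u = e ρ_c/ρ_m = 2.794 km × 2.72/3.28 = 2.317 km.
Net surface drop = e − u = 2.794 km − 2.317 km = e (ρ_m − ρ_c)/ρ_m = 0.477 km.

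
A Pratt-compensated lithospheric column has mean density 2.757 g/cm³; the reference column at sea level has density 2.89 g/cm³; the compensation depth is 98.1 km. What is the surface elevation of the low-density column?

ρ_ref D = ρ (D + h) → h = D (ρ_ref − ρ)/ρ.
h = 98.1 km × (2.89 − 2.757)/2.757 = 4.73 km.

4.73 km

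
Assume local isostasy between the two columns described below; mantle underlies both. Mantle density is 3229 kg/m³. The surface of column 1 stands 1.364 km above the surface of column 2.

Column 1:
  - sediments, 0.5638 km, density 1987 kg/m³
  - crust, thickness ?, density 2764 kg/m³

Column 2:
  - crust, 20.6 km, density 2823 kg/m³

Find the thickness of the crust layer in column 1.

Take the compensation level at the base of the deeper column (depth z_c below the surface of column 1) and equate Σ ρ_i t_i down to z_c; mantle fills any gap and the z_c terms cancel.
Column 1: 0.5638×1987 + x×2764 + (z_c − 0.5638 − x)×3229
Column 2: 1.364×0 + 20.6×2823 + (z_c − 1.364 − 20.6)×3229
The z_c×3229 term appears on both sides and cancels. Collect the known terms of each column as K = Σ(ρt)_known − 3229 × (depth of known layers): K_1 = 1120.2706 − 3229×0.5638 = −700.2396; K_2 = 58153.8 − 3229×(1.364 + 20.6) = −12767.956.
Balance: K_1 − x×(3229 − 2764) = K_2, so x = (K_1 − K_2)/(3229 − 2764) = 12067.7/465 = 26 km.

26 km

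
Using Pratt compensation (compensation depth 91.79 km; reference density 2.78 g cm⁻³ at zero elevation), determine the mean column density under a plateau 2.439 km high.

2.71 g cm⁻³

Pratt balance: ρ_ref D = ρ (D + h).
ρ = ρ_ref D/(D + h) = 2.78 × 91.79 km/(91.79 km + 2.439 km) = 2.71 g cm⁻³.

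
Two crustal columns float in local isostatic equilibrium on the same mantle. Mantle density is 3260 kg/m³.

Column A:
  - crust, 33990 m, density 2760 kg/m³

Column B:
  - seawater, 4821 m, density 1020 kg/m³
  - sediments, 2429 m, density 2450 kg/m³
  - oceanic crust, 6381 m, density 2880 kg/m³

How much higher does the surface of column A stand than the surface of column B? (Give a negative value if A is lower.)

For any compensation level in the mantle, the mantle terms cancel and isostasy reduces to e = (Σt_A − Σt_B) − (Σ(ρt)_A − Σ(ρt)_B) / ρ_m.
Σt_A = 33990 m; Σt_B = 13631 m; Σ(ρt)_A = 93812400; Σ(ρt)_B = 29245750 (in m·kg/m³).
e = (33990 − 13631) − (93812400 − 29245750) / 3260 = 553 m.

553 m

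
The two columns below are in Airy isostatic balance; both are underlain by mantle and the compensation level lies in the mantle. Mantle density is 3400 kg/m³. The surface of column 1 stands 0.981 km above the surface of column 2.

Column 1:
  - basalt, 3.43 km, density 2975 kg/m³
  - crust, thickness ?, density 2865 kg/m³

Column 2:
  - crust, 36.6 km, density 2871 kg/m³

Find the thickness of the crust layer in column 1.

Take the compensation level at the base of the deeper column (depth z_c below the surface of column 1) and equate Σ ρ_i t_i down to z_c; mantle fills any gap and the z_c terms cancel.
Column 1: 3.43×2975 + x×2865 + (z_c − 3.43 − x)×3400
Column 2: 0.981×0 + 36.6×2871 + (z_c − 0.981 − 36.6)×3400
The z_c×3400 term appears on both sides and cancels. Collect the known terms of each column as K = Σ(ρt)_known − 3400 × (depth of known layers): K_1 = 10204.25 − 3400×3.43 = −1457.75; K_2 = 105078.6 − 3400×(0.981 + 36.6) = −22696.8.
Balance: K_1 − x×(3400 − 2865) = K_2, so x = (K_1 − K_2)/(3400 − 2865) = 21239/535 = 39.7 km.

39.7 km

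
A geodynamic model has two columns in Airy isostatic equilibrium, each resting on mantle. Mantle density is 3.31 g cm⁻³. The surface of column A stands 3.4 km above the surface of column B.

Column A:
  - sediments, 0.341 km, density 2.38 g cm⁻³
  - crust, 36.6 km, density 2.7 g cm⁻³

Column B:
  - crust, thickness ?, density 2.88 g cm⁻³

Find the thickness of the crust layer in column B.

Take the compensation level at the base of the deeper column (depth z_c below the surface of column A) and equate Σ ρ_i t_i down to z_c; mantle fills any gap and the z_c terms cancel.
Column A: 0.341×2.38 + 36.6×2.7 + (z_c − 36.941)×3.31
Column B: 3.4×0 + x×2.88 + (z_c − 3.4 − 0 − x)×3.31
The z_c×3.31 term appears on both sides and cancels. Collect the known terms of each column as K = Σ(ρt)_known − 3.31 × (depth of known layers): K_A = 99.63158 − 3.31×36.941 = −22.64313; K_B = 0 − 3.31×(3.4 + 0) = −11.254.
Balance: K_A = K_B − x×(3.31 − 2.88), so x = (K_B − K_A)/(3.31 − 2.88) = 11.3891/0.43 = 26.5 km.

26.5 km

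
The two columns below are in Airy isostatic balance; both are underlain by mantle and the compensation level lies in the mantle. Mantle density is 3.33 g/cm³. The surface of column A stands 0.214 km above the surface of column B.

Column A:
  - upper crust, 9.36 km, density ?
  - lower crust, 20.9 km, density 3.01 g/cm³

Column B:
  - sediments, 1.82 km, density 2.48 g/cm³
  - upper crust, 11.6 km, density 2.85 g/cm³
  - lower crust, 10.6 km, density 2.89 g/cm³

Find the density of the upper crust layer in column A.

Take the compensation level at the base of the deeper column (depth z_c below the surface of column A) and equate Σ ρ_i t_i down to z_c; mantle fills any gap and the z_c terms cancel.
Column A: 9.36×ρ + 20.9×3.01 + (z_c − 30.26)×3.33
Column B: 0.214×0 + 1.82×2.48 + 11.6×2.85 + 10.6×2.89 + (z_c − 0.214 − 24.02)×3.33
The z_c×3.33 term appears on both sides and cancels. Collect the known terms of each column as K = Σ(ρt)_known − 3.33 × (depth of known layers): K_A = 62.909 − 3.33×30.26 = −37.8568; K_B = 68.2076 − 3.33×(0.214 + 24.02) = −12.49162.
Balance: K_A + 9.36×ρ = K_B, so ρ = (K_B − K_A)/9.36 = 25.3652/9.36 = 2.71 g/cm³.

2.71 g/cm³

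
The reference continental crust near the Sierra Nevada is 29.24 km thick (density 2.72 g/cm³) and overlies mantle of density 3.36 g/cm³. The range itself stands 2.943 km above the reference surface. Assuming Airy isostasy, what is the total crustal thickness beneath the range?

Root depth r = h ρ_c / (ρ_m − ρ_c) = 2.943 km × 2.72 / 0.64 = 12.51 km.
Total thickness = T + h + r = 29.24 km + 2.943 km + 12.51 km = 44.7 km.

44.7 km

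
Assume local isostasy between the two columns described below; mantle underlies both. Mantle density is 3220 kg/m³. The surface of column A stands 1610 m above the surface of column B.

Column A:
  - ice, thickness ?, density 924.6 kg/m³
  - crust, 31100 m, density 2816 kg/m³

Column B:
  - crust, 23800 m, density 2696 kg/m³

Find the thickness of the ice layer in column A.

2220 m

Take the compensation level at the base of the deeper column (depth z_c below the surface of column A) and equate Σ ρ_i t_i down to z_c; mantle fills any gap and the z_c terms cancel.
Column A: x×924.6 + 31100×2816 + (z_c − 31100 − x)×3220
Column B: 1610×0 + 23800×2696 + (z_c − 1610 − 23800)×3220
The z_c×3220 term appears on both sides and cancels. Collect the known terms of each column as K = Σ(ρt)_known − 3220 × (depth of known layers): K_A = 87577600 − 3220×31100 = −12564400; K_B = 64164800 − 3220×(1610 + 23800) = −17655400.
Balance: K_A − x×(3220 − 924.6) = K_B, so x = (K_A − K_B)/(3220 − 924.6) = 5091000/2295.4 = 2220 m.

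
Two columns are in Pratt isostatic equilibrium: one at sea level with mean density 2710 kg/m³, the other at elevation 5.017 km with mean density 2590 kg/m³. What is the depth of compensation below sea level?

108 km

ρ_ref D = ρ (D + h) → D (ρ_ref − ρ) = ρ h.
D = ρ h/(ρ_ref − ρ) = 2590 × 5.017 km/(2710 − 2590) = 108 km.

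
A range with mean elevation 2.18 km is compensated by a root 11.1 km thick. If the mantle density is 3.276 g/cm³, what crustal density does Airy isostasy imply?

2.74 g/cm³

ρ_c h = (ρ_m − ρ_c) r → ρ_c (h + r) = ρ_m r → ρ_c = ρ_m r / (h + r).
ρ_c = 3.276 × 11.1 km / (2.18 km + 11.1 km) = 2.74 g/cm³.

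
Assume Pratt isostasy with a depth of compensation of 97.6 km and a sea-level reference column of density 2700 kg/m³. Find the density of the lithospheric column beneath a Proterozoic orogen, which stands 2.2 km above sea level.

2640 kg/m³

Pratt balance: ρ_ref D = ρ (D + h).
ρ = ρ_ref D/(D + h) = 2700 × 97.6 km/(97.6 km + 2.2 km) = 2640 kg/m³.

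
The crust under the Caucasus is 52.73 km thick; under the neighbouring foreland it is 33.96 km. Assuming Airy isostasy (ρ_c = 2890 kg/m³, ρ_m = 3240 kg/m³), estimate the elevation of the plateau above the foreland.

2.03 km

Excess crust Δ = 52.73 km − 33.96 km = 18.77 km, split between elevation h and root r with h + r = Δ.
Airy balance ρ_c h = (ρ_m − ρ_c) r gives r = h ρ_c/(ρ_m − ρ_c), so h (1 + ρ_c/(ρ_m − ρ_c)) = Δ, i.e. h = Δ (ρ_m − ρ_c)/ρ_m.
h = 18.77 km × 350/3240 = 2.03 km.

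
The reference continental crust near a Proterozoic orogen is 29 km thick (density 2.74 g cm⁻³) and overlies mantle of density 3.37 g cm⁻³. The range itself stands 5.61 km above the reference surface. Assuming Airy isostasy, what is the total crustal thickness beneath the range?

Root depth r = h ρ_c / (ρ_m − ρ_c) = 5.61 km × 2.74 / 0.63 = 24.4 km.
Total thickness = T + h + r = 29 km + 5.61 km + 24.4 km = 59 km.

59 km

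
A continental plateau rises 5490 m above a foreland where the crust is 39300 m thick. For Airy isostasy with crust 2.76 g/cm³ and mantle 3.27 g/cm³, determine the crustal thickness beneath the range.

74500 m

Root depth r = h ρ_c / (ρ_m − ρ_c) = 5490 m × 2.76 / 0.51 = 29710 m.
Total thickness = T + h + r = 39300 m + 5490 m + 29710 m = 74500 m.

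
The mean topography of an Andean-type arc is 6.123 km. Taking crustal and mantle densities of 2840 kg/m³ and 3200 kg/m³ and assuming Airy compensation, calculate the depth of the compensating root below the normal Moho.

48.3 km

In Airy isostatic equilibrium: the weight of the topography is balanced by the buoyancy of the root, ρ_c h = (ρ_m − ρ_c) r.
r = h · ρ_c / (ρ_m − ρ_c) = 6.123 km × 2840 / (3200 − 2840) = 48.3 km.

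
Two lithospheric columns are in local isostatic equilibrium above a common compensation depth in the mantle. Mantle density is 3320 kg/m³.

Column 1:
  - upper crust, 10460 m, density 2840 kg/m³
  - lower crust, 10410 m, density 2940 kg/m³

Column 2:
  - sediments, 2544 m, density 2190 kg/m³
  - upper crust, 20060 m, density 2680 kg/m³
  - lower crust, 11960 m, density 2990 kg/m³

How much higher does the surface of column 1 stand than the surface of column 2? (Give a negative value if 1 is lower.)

−3220 m

For any compensation level in the mantle, the mantle terms cancel and isostasy reduces to e = (Σt_1 − Σt_2) − (Σ(ρt)_1 − Σ(ρt)_2) / ρ_m.
Σt_1 = 20870 m; Σt_2 = 34564 m; Σ(ρt)_1 = 60311800; Σ(ρt)_2 = 95092560 (in m·kg/m³).
e = (20870 − 34564) − (60311800 − 95092560) / 3320 = −3220 m.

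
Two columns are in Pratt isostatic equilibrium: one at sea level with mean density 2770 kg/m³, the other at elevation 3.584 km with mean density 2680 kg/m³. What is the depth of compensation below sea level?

ρ_ref D = ρ (D + h) → D (ρ_ref − ρ) = ρ h.
D = ρ h/(ρ_ref − ρ) = 2680 × 3.584 km/(2770 − 2680) = 107 km.

107 km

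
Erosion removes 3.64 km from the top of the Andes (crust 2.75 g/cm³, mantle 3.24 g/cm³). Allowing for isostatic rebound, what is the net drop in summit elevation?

0.55 km

Rebound u = e ρ_c/ρ_m = 3.64 km × 2.75/3.24 = 3.09 km.
Net surface drop = e − u = 3.64 km − 3.09 km = e (ρ_m − ρ_c)/ρ_m = 0.55 km.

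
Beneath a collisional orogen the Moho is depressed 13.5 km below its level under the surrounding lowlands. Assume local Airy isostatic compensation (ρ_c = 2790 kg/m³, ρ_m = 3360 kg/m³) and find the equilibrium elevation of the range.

For local isostatic compensation: ρ_c h = (ρ_m − ρ_c) r.
h = r (ρ_m − ρ_c) / ρ_c = 13.5 km × (3360 − 2790) / 2790 = 2.76 km.

2.76 km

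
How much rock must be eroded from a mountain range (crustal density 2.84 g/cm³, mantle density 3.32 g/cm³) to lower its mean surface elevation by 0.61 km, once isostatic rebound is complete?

Net drop Δ = e − u = e − e ρ_c/ρ_m = e (ρ_m − ρ_c)/ρ_m.
e = Δ ρ_m/(ρ_m − ρ_c) = 0.61 km × 3.32/0.48 = 4.22 km.

4.22 km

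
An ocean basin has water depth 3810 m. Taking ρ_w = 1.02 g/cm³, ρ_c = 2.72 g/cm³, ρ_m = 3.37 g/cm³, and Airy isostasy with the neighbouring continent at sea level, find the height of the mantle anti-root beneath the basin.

9960 m

For local isostatic compensation: replacing crust with seawater at the top is compensated by replacing crust with mantle at the base: d (ρ_c − ρ_w) = a (ρ_m − ρ_c).
a = d (ρ_c − ρ_w)/(ρ_m − ρ_c) = 3810 m × 1.7/0.65 = 9960 m.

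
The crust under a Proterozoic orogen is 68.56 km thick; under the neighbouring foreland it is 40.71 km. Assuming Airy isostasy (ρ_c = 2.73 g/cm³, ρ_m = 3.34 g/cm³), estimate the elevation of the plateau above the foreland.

5.09 km

Excess crust Δ = 68.56 km − 40.71 km = 27.85 km, split between elevation h and root r with h + r = Δ.
Airy balance ρ_c h = (ρ_m − ρ_c) r gives r = h ρ_c/(ρ_m − ρ_c), so h (1 + ρ_c/(ρ_m − ρ_c)) = Δ, i.e. h = Δ (ρ_m − ρ_c)/ρ_m.
h = 27.85 km × 0.61/3.34 = 5.09 km.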